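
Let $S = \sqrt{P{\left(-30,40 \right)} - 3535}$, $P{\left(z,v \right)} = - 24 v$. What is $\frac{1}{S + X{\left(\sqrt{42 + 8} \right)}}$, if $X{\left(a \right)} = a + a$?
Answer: $\frac{1}{10 \sqrt{2} + i \sqrt{4495}} \approx 0.0030122 - 0.01428 i$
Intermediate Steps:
$X{\left(a \right)} = 2 a$
$S = i \sqrt{4495}$ ($S = \sqrt{\left(-24\right) 40 - 3535} = \sqrt{-960 - 3535} = \sqrt{-4495} = i \sqrt{4495} \approx 67.045 i$)
$\frac{1}{S + X{\left(\sqrt{42 + 8} \right)}} = \frac{1}{i \sqrt{4495} + 2 \sqrt{42 + 8}} = \frac{1}{i \sqrt{4495} + 2 \sqrt{50}} = \frac{1}{i \sqrt{4495} + 2 \cdot 5 \sqrt{2}} = \frac{1}{i \sqrt{4495} + 10 \sqrt{2}} = \frac{1}{10 \sqrt{2} + i \sqrt{4495}}$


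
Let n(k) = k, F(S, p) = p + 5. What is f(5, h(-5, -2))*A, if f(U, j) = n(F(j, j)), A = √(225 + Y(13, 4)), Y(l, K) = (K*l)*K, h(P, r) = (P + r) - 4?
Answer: -6*√433 ≈ -124.85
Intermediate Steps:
h(P, r) = -4 + P + r
F(S, p) = 5 + p
Y(l, K) = l*K²
A = √433 (A = √(225 + 13*4²) = √(225 + 13*16) = √(225 + 208) = √433 ≈ 20.809)
f(U, j) = 5 + j
f(5, h(-5, -2))*A = (5 + (-4 - 5 - 2))*√433 = (5 - 11)*√433 = -6*√433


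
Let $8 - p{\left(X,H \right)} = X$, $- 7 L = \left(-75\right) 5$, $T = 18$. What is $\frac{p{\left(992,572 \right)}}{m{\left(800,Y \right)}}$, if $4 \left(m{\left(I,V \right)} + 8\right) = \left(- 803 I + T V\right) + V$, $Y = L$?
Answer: $\frac{9184}{1496633} \approx 0.0061364$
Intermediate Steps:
$L = \frac{375}{7}$ ($L = - \frac{\left(-75\right) 5}{7} = \left(- \frac{1}{7}\right) \left(-375\right) = \frac{375}{7} \approx 53.571$)
$p{\left(X,H \right)} = 8 - X$
$Y = \frac{375}{7} \approx 53.571$
$m{\left(I,V \right)} = -8 - \frac{803 I}{4} + \frac{19 V}{4}$ ($m{\left(I,V \right)} = -8 + \frac{\left(- 803 I + 18 V\right) + V}{4} = -8 + \frac{- 803 I + 19 V}{4} = -8 - \left(- \frac{19 V}{4} + \frac{803 I}{4}\right) = -8 - \frac{803 I}{4} + \frac{19 V}{4}$)
$\frac{p{\left(992,572 \right)}}{m{\left(800,Y \right)}} = \frac{8 - 992}{-8 - 160600 + \frac{19}{4} \cdot \frac{375}{7}} = \frac{8 - 992}{-8 - 160600 + \frac{7125}{28}} = - \frac{984}{- \frac{4489899}{28}} = \left(-984\right) \left(- \frac{28}{4489899}\right) = \frac{9184}{1496633}$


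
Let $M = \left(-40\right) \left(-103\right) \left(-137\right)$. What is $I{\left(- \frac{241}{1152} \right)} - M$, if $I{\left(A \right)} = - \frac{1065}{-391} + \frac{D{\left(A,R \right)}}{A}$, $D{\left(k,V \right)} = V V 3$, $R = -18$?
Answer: $\frac{52750182401}{94231} \approx 5.598 \cdot 10^{5}$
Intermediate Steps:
$D{\left(k,V \right)} = 3 V^{2}$ ($D{\left(k,V \right)} = V^{2} \cdot 3 = 3 V^{2}$)
$I{\left(A \right)} = \frac{1065}{391} + \frac{972}{A}$ ($I{\left(A \right)} = - \frac{1065}{-391} + \frac{3 \left(-18\right)^{2}}{A} = \left(-1065\right) \left(- \frac{1}{391}\right) + \frac{3 \cdot 324}{A} = \frac{1065}{391} + \frac{972}{A}$)
$M = -564440$ ($M = 4120 \left(-137\right) = -564440$)
$I{\left(- \frac{241}{1152} \right)} - M = \left(\frac{1065}{391} + \frac{972}{\left(-241\right) \frac{1}{1152}}\right) - -564440 = \left(\frac{1065}{391} + \frac{972}{\left(-241\right) \frac{1}{1152}}\right) + 564440 = \left(\frac{1065}{391} + \frac{972}{- \frac{241}{1152}}\right) + 564440 = \left(\frac{1065}{391} + 972 \left(- \frac{1152}{241}\right)\right) + 564440 = \left(\frac{1065}{391} - \frac{1119744}{241}\right) + 564440 = - \frac{437563239}{94231} + 564440 = \frac{52750182401}{94231}$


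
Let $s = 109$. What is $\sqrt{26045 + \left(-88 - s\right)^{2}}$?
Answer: $3 \sqrt{7206} \approx 254.66$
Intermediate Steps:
$\sqrt{26045 + \left(-88 - s\right)^{2}} = \sqrt{26045 + \left(-88 - 109\right)^{2}} = \sqrt{26045 + \left(-197\right)^{2}} = \sqrt{26045 + 38809} = \sqrt{64854} = 3 \sqrt{7206}$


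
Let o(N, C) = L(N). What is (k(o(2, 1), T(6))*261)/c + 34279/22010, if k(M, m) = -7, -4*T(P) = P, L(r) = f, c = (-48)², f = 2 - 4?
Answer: 2153697/2817280 ≈ 0.76446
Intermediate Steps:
f = -2
c = 2304
L(r) = -2
o(N, C) = -2
T(P) = -P/4
(k(o(2, 1), T(6))*261)/c + 34279/22010 = -7*261/2304 + 34279/22010 = -1827*1/2304 + 34279*(1/22010) = -203/256 + 34279/22010 = 2153697/2817280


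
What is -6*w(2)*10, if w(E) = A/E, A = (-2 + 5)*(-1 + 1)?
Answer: 0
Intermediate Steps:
A = 0 (A = 3*0 = 0)
w(E) = 0 (w(E) = 0/E = 0)
-6*w(2)*10 = -6*0*10 = 0*10 = 0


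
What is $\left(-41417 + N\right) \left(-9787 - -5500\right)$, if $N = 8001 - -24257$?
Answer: $39264633$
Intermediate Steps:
$N = 32258$ ($N = 8001 + 24257 = 32258$)
$\left(-41417 + N\right) \left(-9787 - -5500\right) = \left(-41417 + 32258\right) \left(-9787 - -5500\right) = - 9159 \left(-9787 + 5500\right) = \left(-9159\right) \left(-4287\right) = 39264633$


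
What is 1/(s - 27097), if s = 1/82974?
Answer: -82974/2248346477 ≈ -3.6904e-5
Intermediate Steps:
s = 1/82974 ≈ 1.2052e-5
1/(s - 27097) = 1/(1/82974 - 27097) = 1/(-2248346477/82974) = -82974/2248346477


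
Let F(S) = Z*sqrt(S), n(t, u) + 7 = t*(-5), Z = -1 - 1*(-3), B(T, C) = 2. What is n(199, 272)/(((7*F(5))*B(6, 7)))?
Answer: -501*sqrt(5)/70 ≈ -16.004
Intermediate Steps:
Z = 2 (Z = -1 + 3 = 2)
n(t, u) = -7 - 5*t (n(t, u) = -7 + t*(-5) = -7 - 5*t)
F(S) = 2*sqrt(S)
n(199, 272)/(((7*F(5))*B(6, 7))) = (-7 - 5*199)/(((7*(2*sqrt(5)))*2)) = (-7 - 995)/(((14*sqrt(5))*2)) = -1002*sqrt(5)/140 = -501*sqrt(5)/70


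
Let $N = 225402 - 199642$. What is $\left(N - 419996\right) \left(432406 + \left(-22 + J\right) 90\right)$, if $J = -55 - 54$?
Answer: $-165821969376$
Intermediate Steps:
$J = -109$ ($J = -55 - 54 = -109$)
$N = 25760$ ($N = 225402 - 199642 = 25760$)
$\left(N - 419996\right) \left(432406 + \left(-22 + J\right) 90\right) = \left(25760 - 419996\right) \left(432406 + \left(-22 - 109\right) 90\right) = - 394236 \left(432406 - 11790\right) = \left(-394236\right) 420616 = -165821969376$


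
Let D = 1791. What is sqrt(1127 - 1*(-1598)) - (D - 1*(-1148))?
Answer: -2939 + 5*sqrt(109) ≈ -2886.8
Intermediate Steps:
sqrt(1127 - 1*(-1598)) - (D - 1*(-1148)) = sqrt(1127 - 1*(-1598)) - (1791 - 1*(-1148)) = sqrt(1127 + 1598) - (1791 + 1148) = sqrt(2725) - 1*2939 = 5*sqrt(109) - 2939 = -2939 + 5*sqrt(109)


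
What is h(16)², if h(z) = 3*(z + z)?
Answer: 9216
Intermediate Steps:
h(z) = 6*z (h(z) = 3*(2*z) = 6*z)
h(16)² = (6*16)² = 96² = 9216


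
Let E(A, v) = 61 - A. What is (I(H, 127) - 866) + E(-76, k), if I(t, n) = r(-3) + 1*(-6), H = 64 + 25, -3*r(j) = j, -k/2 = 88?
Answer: -734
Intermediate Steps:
k = -176 (k = -2*88 = -176)
r(j) = -j/3
H = 89
I(t, n) = -5 (I(t, n) = -1/3*(-3) + 1*(-6) = 1 - 6 = -5)
(I(H, 127) - 866) + E(-76, k) = (-5 - 866) + (61 - 1*(-76)) = -871 + (61 + 76) = -871 + 137 = -734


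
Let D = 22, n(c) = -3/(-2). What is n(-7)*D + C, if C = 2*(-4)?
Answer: 25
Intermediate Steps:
n(c) = 3/2 (n(c) = -3*(-½) = 3/2)
C = -8
n(-7)*D + C = (3/2)*22 - 8 = 33 - 8 = 25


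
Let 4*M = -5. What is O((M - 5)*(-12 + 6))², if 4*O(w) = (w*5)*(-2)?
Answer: 140625/16 ≈ 8789.1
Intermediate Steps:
M = -5/4 (M = (¼)*(-5) = -5/4 ≈ -1.2500)
O(w) = -5*w/2 (O(w) = ((w*5)*(-2))/4 = ((5*w)*(-2))/4 = (-10*w)/4 = -5*w/2)
O((M - 5)*(-12 + 6))² = (-5*(-5/4 - 5)*(-12 + 6)/2)² = (-(-125)*(-6)/8)² = (-5/2*75/2)² = (-375/4)² = 140625/16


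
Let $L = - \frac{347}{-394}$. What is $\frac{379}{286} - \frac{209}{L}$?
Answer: $- \frac{23419443}{99242} \approx -235.98$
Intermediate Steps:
$L = \frac{347}{394}$ ($L = \left(-347\right) \left(- \frac{1}{394}\right) = \frac{347}{394} \approx 0.88071$)
$\frac{379}{286} - \frac{209}{L} = \frac{379}{286} - \frac{209}{\frac{347}{394}} = 379 \cdot \frac{1}{286} - \frac{82346}{347} = \frac{379}{286} - \frac{82346}{347} = - \frac{23419443}{99242}$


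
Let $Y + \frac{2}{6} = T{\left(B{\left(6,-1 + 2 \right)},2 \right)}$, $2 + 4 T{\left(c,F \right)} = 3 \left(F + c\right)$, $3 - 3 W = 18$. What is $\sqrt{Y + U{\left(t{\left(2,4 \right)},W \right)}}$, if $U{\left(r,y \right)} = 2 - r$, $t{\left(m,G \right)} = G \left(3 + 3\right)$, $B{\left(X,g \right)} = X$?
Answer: $\frac{i \sqrt{606}}{6} \approx 4.1028 i$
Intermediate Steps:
$W = -5$ ($W = 1 - 6 = -5$)
$T{\left(c,F \right)} = - \frac{1}{2} + \frac{3 F}{4} + \frac{3 c}{4}$ ($T{\left(c,F \right)} = - \frac{1}{2} + \frac{3 \left(F + c\right)}{4} = - \frac{1}{2} + \frac{3 F + 3 c}{4} = - \frac{1}{2} + \left(\frac{3 F}{4} + \frac{3 c}{4}\right) = - \frac{1}{2} + \frac{3 F}{4} + \frac{3 c}{4}$)
$t{\left(m,G \right)} = 6 G$ ($t{\left(m,G \right)} = G 6 = 6 G$)
$Y = \frac{31}{6}$ ($Y = - \frac{1}{3} + \left(- \frac{1}{2} + \frac{3}{4} \cdot 2 + \frac{3}{4} \cdot 6\right) = - \frac{1}{3} + \left(- \frac{1}{2} + \frac{3}{2} + \frac{9}{2}\right) = - \frac{1}{3} + \frac{11}{2} = \frac{31}{6} \approx 5.1667$)
$\sqrt{Y + U{\left(t{\left(2,4 \right)},W \right)}} = \sqrt{\frac{31}{6} + \left(2 - 6 \cdot 4\right)} = \sqrt{\frac{31}{6} + \left(2 - 24\right)} = \sqrt{\frac{31}{6} - 22} = \sqrt{- \frac{101}{6}} = \frac{i \sqrt{606}}{6}$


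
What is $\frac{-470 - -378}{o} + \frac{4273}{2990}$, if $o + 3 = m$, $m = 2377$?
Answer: $\frac{4934511}{3549130} \approx 1.3903$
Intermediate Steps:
$o = 2374$ ($o = -3 + 2377 = 2374$)
$\frac{-470 - -378}{o} + \frac{4273}{2990} = \frac{-470 - -378}{2374} + \frac{4273}{2990} = \left(-470 + \left(-2 + 380\right)\right) \frac{1}{2374} + 4273 \cdot \frac{1}{2990} = \left(-470 + 378\right) \frac{1}{2374} + \frac{4273}{2990} = \left(-92\right) \frac{1}{2374} + \frac{4273}{2990} = - \frac{46}{1187} + \frac{4273}{2990} = \frac{4934511}{3549130}$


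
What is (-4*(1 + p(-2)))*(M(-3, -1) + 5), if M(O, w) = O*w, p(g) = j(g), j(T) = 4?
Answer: -160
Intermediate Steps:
p(g) = 4
(-4*(1 + p(-2)))*(M(-3, -1) + 5) = (-4*(1 + 4))*(-3*(-1) + 5) = (-4*5)*(3 + 5) = -20*8 = -160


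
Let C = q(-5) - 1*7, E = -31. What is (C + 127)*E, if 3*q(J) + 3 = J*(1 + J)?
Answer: -11687/3 ≈ -3895.7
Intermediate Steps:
q(J) = -1 + J*(1 + J)/3 (q(J) = -1 + (J*(1 + J))/3 = -1 + J*(1 + J)/3)
C = -4/3 (C = (-1 + (1/3)*(-5) + (1/3)*(-5)**2) - 1*7 = (-1 - 5/3 + (1/3)*25) - 7 = (-1 - 5/3 + 25/3) - 7 = 17/3 - 7 = -4/3 ≈ -1.3333)
(C + 127)*E = (-4/3 + 127)*(-31) = (377/3)*(-31) = -11687/3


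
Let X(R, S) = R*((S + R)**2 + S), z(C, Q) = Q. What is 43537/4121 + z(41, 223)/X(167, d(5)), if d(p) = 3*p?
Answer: 18534150028/1754345521 ≈ 10.565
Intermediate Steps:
X(R, S) = R*(S + (R + S)**2) (X(R, S) = R*((R + S)**2 + S) = R*(S + (R + S)**2))
43537/4121 + z(41, 223)/X(167, d(5)) = 43537/4121 + 223/((167*(3*5 + (167 + 3*5)**2))) = 43537*(1/4121) + 223/((167*(15 + (167 + 15)**2))) = 3349/317 + 223/((167*(15 + 182**2))) = 3349/317 + 223/((167*(15 + 33124))) = 3349/317 + 223/((167*33139)) = 3349/317 + 223/5534213 = 18534150028/1754345521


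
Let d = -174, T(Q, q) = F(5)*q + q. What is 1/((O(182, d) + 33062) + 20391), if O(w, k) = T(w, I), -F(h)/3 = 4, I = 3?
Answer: 1/53420 ≈ 1.8720e-5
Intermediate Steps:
F(h) = -12 (F(h) = -3*4 = -12)
T(Q, q) = -11*q (T(Q, q) = -12*q + q = -11*q)
O(w, k) = -33 (O(w, k) = -11*3 = -33)
1/((O(182, d) + 33062) + 20391) = 1/((-33 + 33062) + 20391) = 1/(33029 + 20391) = 1/53420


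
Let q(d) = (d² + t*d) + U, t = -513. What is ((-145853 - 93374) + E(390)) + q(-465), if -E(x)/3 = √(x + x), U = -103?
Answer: 215440 - 6*√195 ≈ 2.1536e+5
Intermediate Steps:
E(x) = -3*√2*√x (E(x) = -3*√(x + x) = -3*√2*√x)
q(d) = -103 + d² - 513*d (q(d) = (d² - 513*d) - 103 = -103 + d² - 513*d)
((-145853 - 93374) + E(390)) + q(-465) = ((-145853 - 93374) - 3*√2*√390) + (-103 + (-465)² - 513*(-465)) = (-239227 - 6*√195) + (-103 + 216225 + 238545) = (-239227 - 6*√195) + 454667 = 215440 - 6*√195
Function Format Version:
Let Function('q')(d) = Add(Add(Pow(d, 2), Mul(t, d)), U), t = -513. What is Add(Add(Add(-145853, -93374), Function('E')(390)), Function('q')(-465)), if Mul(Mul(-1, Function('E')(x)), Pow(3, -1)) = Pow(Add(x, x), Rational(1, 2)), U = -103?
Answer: Add(215440, Mul(-6, Pow(195, Rational(1, 2)))) ≈ 2.1536e+5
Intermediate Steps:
Function('E')(x) = Mul(-3, Pow(2, Rational(1, 2)), Pow(x, Rational(1, 2))) (Function('E')(x) = Mul(-3, Pow(Add(x, x), Rational(1, 2))) = Mul(-3, Pow(Mul(2, x), Rational(1, 2))) = Mul(-3, Mul(Pow(2, Rational(1, 2)), Pow(x, Rational(1, 2)))) = Mul(-3, Pow(2, Rational(1, 2)), Pow(x, Rational(1, 2))))
Function('q')(d) = Add(-103, Pow(d, 2), Mul(-513, d)) (Function('q')(d) = Add(Add(Pow(d, 2), Mul(-513, d)), -103) = Add(-103, Pow(d, 2), Mul(-513, d)))
Add(Add(Add(-145853, -93374), Function('E')(390)), Function('q')(-465)) = Add(Add(Add(-145853, -93374), Mul(-3, Pow(2, Rational(1, 2)), Pow(390, Rational(1, 2)))), Add(-103, Pow(-465, 2), Mul(-513, -465))) = Add(Add(-239227, Mul(-6, Pow(195, Rational(1, 2)))), Add(-103, 216225, 238545)) = Add(Add(-239227, Mul(-6, Pow(195, Rational(1, 2)))), 454667) = Add(215440, Mul(-6, Pow(195, Rational(1, 2))))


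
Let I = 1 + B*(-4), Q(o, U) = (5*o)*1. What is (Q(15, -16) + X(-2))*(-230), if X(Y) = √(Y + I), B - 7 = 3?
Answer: -17250 - 230*I*√41 ≈ -17250.0 - 1472.7*I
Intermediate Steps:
B = 10 (B = 7 + 3 = 10)
Q(o, U) = 5*o
I = -39 (I = 1 + 10*(-4) = 1 - 40 = -39)
X(Y) = √(-39 + Y) (X(Y) = √(Y - 39) = √(-39 + Y))
(Q(15, -16) + X(-2))*(-230) = (5*15 + √(-39 - 2))*(-230) = (75 + √(-41))*(-230) = (75 + I*√41)*(-230) = -17250 - 230*I*√41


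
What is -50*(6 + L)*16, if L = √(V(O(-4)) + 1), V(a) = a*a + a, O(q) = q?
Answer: -4800 - 800*√13 ≈ -7684.4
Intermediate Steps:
V(a) = a + a² (V(a) = a² + a = a + a²)
L = √13 (L = √(-4*(1 - 4) + 1) = √(-4*(-3) + 1) = √(12 + 1) = √13 ≈ 3.6056)
-50*(6 + L)*16 = -50*(6 + √13)*16 = -25*(12 + 2*√13)*16 = (-300 - 50*√13)*16 = -4800 - 800*√13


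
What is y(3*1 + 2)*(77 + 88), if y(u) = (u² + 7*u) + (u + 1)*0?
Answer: 9900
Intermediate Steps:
y(u) = u² + 7*u (y(u) = (u² + 7*u) + (1 + u)*0 = (u² + 7*u) + 0 = u² + 7*u)
y(3*1 + 2)*(77 + 88) = ((3*1 + 2)*(7 + (3*1 + 2)))*(77 + 88) = ((3 + 2)*(7 + (3 + 2)))*165 = (5*(7 + 5))*165 = (5*12)*165 = 60*165 = 9900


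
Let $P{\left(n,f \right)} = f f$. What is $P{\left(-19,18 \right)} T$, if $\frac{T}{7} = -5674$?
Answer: $-12868632$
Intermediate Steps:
$T = -39718$ ($T = 7 \left(-5674\right) = -39718$)
$P{\left(n,f \right)} = f^{2}$
$P{\left(-19,18 \right)} T = 18^{2} \left(-39718\right) = 324 \left(-39718\right) = -12868632$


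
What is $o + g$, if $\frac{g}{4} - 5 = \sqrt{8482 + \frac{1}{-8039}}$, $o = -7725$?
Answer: $-7705 + \frac{4 \sqrt{548153661083}}{8039} \approx -7336.6$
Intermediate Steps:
$g = 20 + \frac{4 \sqrt{548153661083}}{8039}$ ($g = 20 + 4 \sqrt{8482 + \frac{1}{-8039}} = 20 + 4 \sqrt{8482 - \frac{1}{8039}} = 20 + 4 \sqrt{\frac{68186797}{8039}} = 20 + 4 \frac{\sqrt{548153661083}}{8039} = 20 + \frac{4 \sqrt{548153661083}}{8039} \approx 388.39$)
$o + g = -7725 + \left(20 + \frac{4 \sqrt{548153661083}}{8039}\right) = -7705 + \frac{4 \sqrt{548153661083}}{8039}$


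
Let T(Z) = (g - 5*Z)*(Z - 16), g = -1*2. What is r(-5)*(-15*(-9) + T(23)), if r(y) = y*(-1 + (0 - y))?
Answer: 13680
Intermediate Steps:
g = -2
r(y) = y*(-1 - y)
T(Z) = (-16 + Z)*(-2 - 5*Z) (T(Z) = (-2 - 5*Z)*(Z - 16) = (-2 - 5*Z)*(-16 + Z) = (-16 + Z)*(-2 - 5*Z))
r(-5)*(-15*(-9) + T(23)) = (-1*(-5)*(1 - 5))*(-15*(-9) + (32 - 5*23**2 + 78*23)) = (-1*(-5)*(-4))*(135 + (32 - 5*529 + 1794)) = -20*(135 + (32 - 2645 + 1794)) = -20*(135 - 819) = -20*(-684) = 13680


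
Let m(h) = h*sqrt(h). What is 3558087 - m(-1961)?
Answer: 3558087 + 1961*I*sqrt(1961) ≈ 3.5581e+6 + 86839.0*I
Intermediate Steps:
m(h) = h**(3/2)
3558087 - m(-1961) = 3558087 - (-1961)**(3/2) = 3558087 - (-1961)*I*sqrt(1961) = 3558087 + 1961*I*sqrt(1961)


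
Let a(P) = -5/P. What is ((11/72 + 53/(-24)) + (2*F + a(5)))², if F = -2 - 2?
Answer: 39601/324 ≈ 122.23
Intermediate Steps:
F = -4
((11/72 + 53/(-24)) + (2*F + a(5)))² = ((11/72 + 53/(-24)) + (2*(-4) - 5/5))² = ((11*(1/72) + 53*(-1/24)) + (-8 - 5*⅕))² = ((11/72 - 53/24) + (-8 - 1))² = (-37/18 - 9)² = (-199/18)² = 39601/324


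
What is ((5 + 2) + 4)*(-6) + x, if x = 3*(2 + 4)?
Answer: -48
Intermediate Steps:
x = 18 (x = 3*6 = 18)
((5 + 2) + 4)*(-6) + x = ((5 + 2) + 4)*(-6) + 18 = (7 + 4)*(-6) + 18 = 11*(-6) + 18 = -66 + 18 = -48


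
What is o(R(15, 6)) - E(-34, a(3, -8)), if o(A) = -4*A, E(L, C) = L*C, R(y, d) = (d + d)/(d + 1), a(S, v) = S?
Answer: 666/7 ≈ 95.143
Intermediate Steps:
R(y, d) = 2*d/(1 + d) (R(y, d) = (2*d)/(1 + d) = 2*d/(1 + d))
E(L, C) = C*L
o(R(15, 6)) - E(-34, a(3, -8)) = -8*6/(1 + 6) - 3*(-34) = -8*6/7 - 1*(-102) = -8*6/7 + 102 = -4*12/7 + 102 = -48/7 + 102 = 666/7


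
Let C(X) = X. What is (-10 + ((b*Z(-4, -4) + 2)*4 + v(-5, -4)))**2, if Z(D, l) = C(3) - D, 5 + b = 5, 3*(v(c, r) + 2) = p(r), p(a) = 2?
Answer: 100/9 ≈ 11.111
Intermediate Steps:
v(c, r) = -4/3 (v(c, r) = -2 + (1/3)*2 = -2 + 2/3 = -4/3)
b = 0 (b = -5 + 5 = 0)
Z(D, l) = 3 - D
(-10 + ((b*Z(-4, -4) + 2)*4 + v(-5, -4)))**2 = (-10 + ((0*(3 - 1*(-4)) + 2)*4 - 4/3))**2 = (-10 + ((0*(3 + 4) + 2)*4 - 4/3))**2 = (-10 + ((0*7 + 2)*4 - 4/3))**2 = (-10 + ((0 + 2)*4 - 4/3))**2 = (-10 + (2*4 - 4/3))**2 = (-10 + (8 - 4/3))**2 = (-10 + 20/3)**2 = (-10/3)**2 = 100/9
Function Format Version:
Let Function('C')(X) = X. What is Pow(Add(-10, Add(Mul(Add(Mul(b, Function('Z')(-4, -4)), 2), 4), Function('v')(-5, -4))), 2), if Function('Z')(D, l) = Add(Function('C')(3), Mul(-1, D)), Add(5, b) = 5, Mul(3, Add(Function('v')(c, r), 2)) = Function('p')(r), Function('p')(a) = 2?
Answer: Rational(100, 9) ≈ 11.111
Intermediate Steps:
Function('v')(c, r) = Rational(-4, 3) (Function('v')(c, r) = Add(-2, Mul(Rational(1, 3), 2)) = Add(-2, Rational(2, 3)) = Rational(-4, 3))
b = 0 (b = Add(-5, 5) = 0)
Function('Z')(D, l) = Add(3, Mul(-1, D))
Pow(Add(-10, Add(Mul(Add(Mul(b, Function('Z')(-4, -4)), 2), 4), Function('v')(-5, -4))), 2) = Pow(Add(-10, Add(Mul(Add(Mul(0, Add(3, Mul(-1, -4))), 2), 4), Rational(-4, 3))), 2) = Pow(Add(-10, Add(Mul(Add(Mul(0, Add(3, 4)), 2), 4), Rational(-4, 3))), 2) = Pow(Add(-10, Add(Mul(Add(Mul(0, 7), 2), 4), Rational(-4, 3))), 2) = Pow(Add(-10, Add(Mul(Add(0, 2), 4), Rational(-4, 3))), 2) = Pow(Add(-10, Add(Mul(2, 4), Rational(-4, 3))), 2) = Pow(Add(-10, Add(8, Rational(-4, 3))), 2) = Pow(Add(-10, Rational(20, 3)), 2) = Pow(Rational(-10, 3), 2) = Rational(100, 9)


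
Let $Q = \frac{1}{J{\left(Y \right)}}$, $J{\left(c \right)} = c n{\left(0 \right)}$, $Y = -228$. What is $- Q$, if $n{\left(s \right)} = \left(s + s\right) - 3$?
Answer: $- \frac{1}{684} \approx -0.001462$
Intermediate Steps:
$n{\left(s \right)} = -3 + 2 s$ ($n{\left(s \right)} = 2 s - 3 = -3 + 2 s$)
$J{\left(c \right)} = - 3 c$ ($J{\left(c \right)} = c \left(-3 + 2 \cdot 0\right) = c \left(-3 + 0\right) = c \left(-3\right) = - 3 c$)
$Q = \frac{1}{684}$ ($Q = \frac{1}{\left(-3\right) \left(-228\right)} = \frac{1}{684} \approx 0.001462$)
$- Q = \left(-1\right) \frac{1}{684} = - \frac{1}{684}$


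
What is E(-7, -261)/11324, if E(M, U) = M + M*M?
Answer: 21/5662 ≈ 0.0037089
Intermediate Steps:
E(M, U) = M + M²
E(-7, -261)/11324 = -7*(1 - 7)/11324 = -7*(-6)*(1/11324) = 42*(1/11324) = 21/5662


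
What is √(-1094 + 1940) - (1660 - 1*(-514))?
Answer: -2174 + 3*√94 ≈ -2144.9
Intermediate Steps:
√(-1094 + 1940) - (1660 - 1*(-514)) = √846 - (1660 + 514) = 3*√94 - 1*2174 = 3*√94 - 2174 = -2174 + 3*√94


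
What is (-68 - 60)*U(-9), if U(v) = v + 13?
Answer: -512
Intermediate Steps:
U(v) = 13 + v
(-68 - 60)*U(-9) = (-68 - 60)*(13 - 9) = -128*4 = -512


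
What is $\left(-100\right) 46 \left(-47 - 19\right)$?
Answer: $303600$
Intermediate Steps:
$\left(-100\right) 46 \left(-47 - 19\right) = - 4600 \left(-47 - 19\right) = \left(-4600\right) \left(-66\right) = 303600$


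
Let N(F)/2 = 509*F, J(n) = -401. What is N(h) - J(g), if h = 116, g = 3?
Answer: 118489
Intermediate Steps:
N(F) = 1018*F (N(F) = 2*(509*F) = 1018*F)
N(h) - J(g) = 1018*116 - 1*(-401) = 118088 + 401 = 118489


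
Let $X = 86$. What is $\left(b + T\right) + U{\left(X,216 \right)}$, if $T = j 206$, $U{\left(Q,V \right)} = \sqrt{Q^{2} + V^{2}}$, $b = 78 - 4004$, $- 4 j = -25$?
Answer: $- \frac{5277}{2} + 2 \sqrt{13513} \approx -2406.0$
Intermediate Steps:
$j = \frac{25}{4}$ ($j = \left(- \frac{1}{4}\right) \left(-25\right) = \frac{25}{4} \approx 6.25$)
$b = -3926$ ($b = 78 - 4004 = -3926$)
$T = \frac{2575}{2}$ ($T = \frac{25}{4} \cdot 206 = \frac{2575}{2} \approx 1287.5$)
$\left(b + T\right) + U{\left(X,216 \right)} = \left(-3926 + \frac{2575}{2}\right) + \sqrt{86^{2} + 216^{2}} = - \frac{5277}{2} + \sqrt{7396 + 46656} = - \frac{5277}{2} + \sqrt{54052} = - \frac{5277}{2} + 2 \sqrt{13513}$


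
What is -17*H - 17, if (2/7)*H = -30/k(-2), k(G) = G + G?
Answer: -1853/4 ≈ -463.25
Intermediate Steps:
k(G) = 2*G
H = 105/4 (H = 7*(-30/(2*(-2)))/2 = 7*(-30/(-4))/2 = 7*(-30*(-1/4))/2 = (7/2)*(15/2) = 105/4 ≈ 26.250)
-17*H - 17 = -17*105/4 - 17 = -1785/4 - 17 = -1853/4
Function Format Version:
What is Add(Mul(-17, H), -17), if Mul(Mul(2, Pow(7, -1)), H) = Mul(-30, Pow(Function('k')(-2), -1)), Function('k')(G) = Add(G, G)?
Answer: Rational(-1853, 4) ≈ -463.25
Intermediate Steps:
Function('k')(G) = Mul(2, G)
H = Rational(105, 4) (H = Mul(Rational(7, 2), Mul(-30, Pow(Mul(2, -2), -1))) = Mul(Rational(7, 2), Mul(-30, Pow(-4, -1))) = Mul(Rational(7, 2), Mul(-30, Rational(-1, 4))) = Mul(Rational(7, 2), Rational(15, 2)) = Rational(105, 4) ≈ 26.250)
Add(Mul(-17, H), -17) = Add(Mul(-17, Rational(105, 4)), -17) = Add(Rational(-1785, 4), -17) = Rational(-1853, 4)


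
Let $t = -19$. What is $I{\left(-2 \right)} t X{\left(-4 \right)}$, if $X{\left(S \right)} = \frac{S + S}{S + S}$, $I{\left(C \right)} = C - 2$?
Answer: $76$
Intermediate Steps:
$I{\left(C \right)} = -2 + C$
$X{\left(S \right)} = 1$ ($X{\left(S \right)} = \frac{2 S}{2 S} = 2 S \frac{1}{2 S} = 1$)
$I{\left(-2 \right)} t X{\left(-4 \right)} = \left(-2 - 2\right) \left(-19\right) 1 = \left(-4\right) \left(-19\right) 1 = 76 \cdot 1 = 76$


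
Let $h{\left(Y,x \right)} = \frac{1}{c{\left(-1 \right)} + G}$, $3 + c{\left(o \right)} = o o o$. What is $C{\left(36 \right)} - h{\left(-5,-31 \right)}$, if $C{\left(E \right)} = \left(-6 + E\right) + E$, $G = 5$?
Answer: $65$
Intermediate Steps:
$C{\left(E \right)} = -6 + 2 E$
$c{\left(o \right)} = -3 + o^{3}$ ($c{\left(o \right)} = -3 + o o o = -3 + o^{2} o = -3 + o^{3}$)
$h{\left(Y,x \right)} = 1$ ($h{\left(Y,x \right)} = \frac{1}{\left(-3 + \left(-1\right)^{3}\right) + 5} = \frac{1}{\left(-3 - 1\right) + 5} = \frac{1}{-4 + 5} = 1^{-1} = 1$)
$C{\left(36 \right)} - h{\left(-5,-31 \right)} = \left(-6 + 2 \cdot 36\right) - 1 = \left(-6 + 72\right) - 1 = 66 - 1 = 65$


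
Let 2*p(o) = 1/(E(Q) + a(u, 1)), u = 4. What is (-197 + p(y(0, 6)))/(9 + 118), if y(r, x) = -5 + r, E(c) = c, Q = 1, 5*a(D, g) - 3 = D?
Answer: -4723/3048 ≈ -1.5495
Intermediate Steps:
a(D, g) = 3/5 + D/5
p(o) = 5/24 (p(o) = 1/(2*(1 + (3/5 + (1/5)*4))) = 1/(2*(1 + (3/5 + 4/5))) = 1/(2*(1 + 7/5)) = 1/(2*(12/5)) = (1/2)*(5/12) = 5/24)
(-197 + p(y(0, 6)))/(9 + 118) = (-197 + 5/24)/(9 + 118) = -4723/24/127 = -4723/24*1/127 = -4723/3048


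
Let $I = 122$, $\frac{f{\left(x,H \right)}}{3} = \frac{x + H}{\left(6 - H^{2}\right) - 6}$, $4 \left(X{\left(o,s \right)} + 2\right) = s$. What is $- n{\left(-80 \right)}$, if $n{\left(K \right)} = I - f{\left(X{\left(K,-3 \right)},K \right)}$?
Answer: $- \frac{3122207}{25600} \approx -121.96$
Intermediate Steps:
$X{\left(o,s \right)} = -2 + \frac{s}{4}$
$f{\left(x,H \right)} = - \frac{3 \left(H + x\right)}{H^{2}}$ ($f{\left(x,H \right)} = 3 \frac{x + H}{\left(6 - H^{2}\right) - 6} = 3 \frac{H + x}{\left(-1\right) H^{2}} = 3 \left(H + x\right) \left(- \frac{1}{H^{2}}\right) = 3 \left(- \frac{H + x}{H^{2}}\right) = - \frac{3 \left(H + x\right)}{H^{2}}$)
$n{\left(K \right)} = 122 - \frac{3 \left(\frac{11}{4} - K\right)}{K^{2}}$ ($n{\left(K \right)} = 122 - \frac{3 \left(- K - \left(-2 + \frac{1}{4} \left(-3\right)\right)\right)}{K^{2}} = 122 - \frac{3 \left(- K - \left(-2 - \frac{3}{4}\right)\right)}{K^{2}} = 122 - \frac{3 \left(- K - - \frac{11}{4}\right)}{K^{2}} = 122 - \frac{3 \left(- K + \frac{11}{4}\right)}{K^{2}} = 122 - \frac{3 \left(\frac{11}{4} - K\right)}{K^{2}}$)
$- n{\left(-80 \right)} = - (122 + \frac{3}{-80} - \frac{33}{4 \cdot 6400}) = - (122 + 3 \left(- \frac{1}{80}\right) - \frac{33}{25600}) = - (122 - \frac{3}{80} - \frac{33}{25600}) = \left(-1\right) \frac{3122207}{25600} = - \frac{3122207}{25600}$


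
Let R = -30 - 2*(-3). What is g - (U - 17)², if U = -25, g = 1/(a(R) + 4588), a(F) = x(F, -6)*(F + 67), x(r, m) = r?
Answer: -6272783/3556 ≈ -1764.0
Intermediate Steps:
R = -24 (R = -30 - 1*(-6) = -30 + 6 = -24)
a(F) = F*(67 + F) (a(F) = F*(F + 67) = F*(67 + F))
g = 1/3556 (g = 1/(-24*(67 - 24) + 4588) = 1/(-24*43 + 4588) = 1/(-1032 + 4588) = 1/3556 ≈ 0.00028121)
g - (U - 17)² = 1/3556 - (-25 - 17)² = 1/3556 - 1*(-42)² = 1/3556 - 1*1764 = 1/3556 - 1764 = -6272783/3556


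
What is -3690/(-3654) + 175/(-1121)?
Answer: 194280/227563 ≈ 0.85374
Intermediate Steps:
-3690/(-3654) + 175/(-1121) = -3690*(-1/3654) + 175*(-1/1121) = 205/203 - 175/1121 = 194280/227563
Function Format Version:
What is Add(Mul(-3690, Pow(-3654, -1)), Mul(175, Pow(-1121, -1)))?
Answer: Rational(194280, 227563) ≈ 0.85374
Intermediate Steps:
Add(Mul(-3690, Pow(-3654, -1)), Mul(175, Pow(-1121, -1))) = Add(Mul(-3690, Rational(-1, 3654)), Mul(175, Rational(-1, 1121))) = Add(Rational(205, 203), Rational(-175, 1121)) = Rational(194280, 227563)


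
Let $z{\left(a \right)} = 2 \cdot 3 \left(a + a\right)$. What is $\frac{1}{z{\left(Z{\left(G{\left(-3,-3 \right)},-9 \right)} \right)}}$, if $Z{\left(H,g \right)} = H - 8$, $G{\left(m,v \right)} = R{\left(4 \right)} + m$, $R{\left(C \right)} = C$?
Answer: $- \frac{1}{84} \approx -0.011905$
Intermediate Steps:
$G{\left(m,v \right)} = 4 + m$
$Z{\left(H,g \right)} = -8 + H$
$z{\left(a \right)} = 12 a$ ($z{\left(a \right)} = 6 \cdot 2 a = 12 a$)
$\frac{1}{z{\left(Z{\left(G{\left(-3,-3 \right)},-9 \right)} \right)}} = \frac{1}{12 \left(-8 + \left(4 - 3\right)\right)} = \frac{1}{12 \left(-8 + 1\right)} = \frac{1}{12 \left(-7\right)} = \frac{1}{-84} = - \frac{1}{84}$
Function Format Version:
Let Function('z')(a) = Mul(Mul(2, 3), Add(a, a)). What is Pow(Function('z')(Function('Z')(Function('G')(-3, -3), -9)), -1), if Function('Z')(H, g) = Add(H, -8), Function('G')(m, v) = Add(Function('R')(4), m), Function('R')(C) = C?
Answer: Rational(-1, 84) ≈ -0.011905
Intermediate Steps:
Function('G')(m, v) = Add(4, m)
Function('Z')(H, g) = Add(-8, H)
Function('z')(a) = Mul(12, a) (Function('z')(a) = Mul(6, Mul(2, a)) = Mul(12, a))
Pow(Function('z')(Function('Z')(Function('G')(-3, -3), -9)), -1) = Pow(Mul(12, Add(-8, Add(4, -3))), -1) = Pow(Mul(12, Add(-8, 1)), -1) = Pow(Mul(12, -7), -1) = Pow(-84, -1) = Rational(-1, 84)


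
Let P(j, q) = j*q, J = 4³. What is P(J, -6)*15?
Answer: -5760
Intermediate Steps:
J = 64
P(J, -6)*15 = (64*(-6))*15 = -384*15 = -5760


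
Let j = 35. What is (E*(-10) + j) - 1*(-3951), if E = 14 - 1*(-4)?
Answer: 3806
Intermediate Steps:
E = 18 (E = 14 + 4 = 18)
(E*(-10) + j) - 1*(-3951) = (18*(-10) + 35) - 1*(-3951) = (-180 + 35) + 3951 = -145 + 3951 = 3806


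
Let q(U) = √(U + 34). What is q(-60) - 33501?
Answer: -33501 + I*√26 ≈ -33501.0 + 5.099*I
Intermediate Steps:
q(U) = √(34 + U)
q(-60) - 33501 = √(34 - 60) - 33501 = √(-26) - 33501 = I*√26 - 33501 = -33501 + I*√26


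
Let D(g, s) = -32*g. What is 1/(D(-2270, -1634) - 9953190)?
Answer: -1/9880550 ≈ -1.0121e-7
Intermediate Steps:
1/(D(-2270, -1634) - 9953190) = 1/(-32*(-2270) - 9953190) = 1/(72640 - 9953190) = 1/(-9880550) = -1/9880550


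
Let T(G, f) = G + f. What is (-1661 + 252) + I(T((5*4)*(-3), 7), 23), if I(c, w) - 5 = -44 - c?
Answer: -1395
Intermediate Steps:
I(c, w) = -39 - c (I(c, w) = 5 + (-44 - c) = -39 - c)
(-1661 + 252) + I(T((5*4)*(-3), 7), 23) = (-1661 + 252) + (-39 - ((5*4)*(-3) + 7)) = -1409 + (-39 - (20*(-3) + 7)) = -1409 + (-39 - (-60 + 7)) = -1409 + (-39 - 1*(-53)) = -1409 + (-39 + 53) = -1409 + 14 = -1395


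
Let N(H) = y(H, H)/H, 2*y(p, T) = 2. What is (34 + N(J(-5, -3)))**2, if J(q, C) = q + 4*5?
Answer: 261121/225 ≈ 1160.5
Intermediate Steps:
J(q, C) = 20 + q (J(q, C) = q + 20 = 20 + q)
y(p, T) = 1 (y(p, T) = (1/2)*2 = 1)
N(H) = 1/H
(34 + N(J(-5, -3)))**2 = (34 + 1/(20 - 5))**2 = (34 + 1/15)**2 = (511/15)**2 = 261121/225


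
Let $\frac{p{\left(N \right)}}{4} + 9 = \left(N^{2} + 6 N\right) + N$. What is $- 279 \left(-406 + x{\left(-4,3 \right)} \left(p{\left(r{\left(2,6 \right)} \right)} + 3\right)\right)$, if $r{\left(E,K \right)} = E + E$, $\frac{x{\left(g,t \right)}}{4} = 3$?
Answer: $-365490$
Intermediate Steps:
$x{\left(g,t \right)} = 12$ ($x{\left(g,t \right)} = 4 \cdot 3 = 12$)
$r{\left(E,K \right)} = 2 E$
$p{\left(N \right)} = -36 + 4 N^{2} + 28 N$ ($p{\left(N \right)} = -36 + 4 \left(\left(N^{2} + 6 N\right) + N\right) = -36 + 4 \left(N^{2} + 7 N\right) = -36 + \left(4 N^{2} + 28 N\right) = -36 + 4 N^{2} + 28 N$)
$- 279 \left(-406 + x{\left(-4,3 \right)} \left(p{\left(r{\left(2,6 \right)} \right)} + 3\right)\right) = - 279 \left(-406 + 12 \left(\left(-36 + 4 \left(2 \cdot 2\right)^{2} + 28 \cdot 2 \cdot 2\right) + 3\right)\right) = - 279 \left(-406 + 12 \left(\left(-36 + 4 \cdot 4^{2} + 28 \cdot 4\right) + 3\right)\right) = - 279 \left(-406 + 12 \left(\left(-36 + 4 \cdot 16 + 112\right) + 3\right)\right) = - 279 \left(-406 + 12 \left(\left(-36 + 64 + 112\right) + 3\right)\right) = - 279 \left(-406 + 12 \left(140 + 3\right)\right) = - 279 \left(-406 + 12 \cdot 143\right) = - 279 \left(-406 + 1716\right) = \left(-279\right) 1310 = -365490$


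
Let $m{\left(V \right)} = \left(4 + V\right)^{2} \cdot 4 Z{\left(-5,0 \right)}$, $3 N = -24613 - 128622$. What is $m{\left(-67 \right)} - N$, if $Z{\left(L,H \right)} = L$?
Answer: $- \frac{84905}{3} \approx -28302.0$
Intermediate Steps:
$N = - \frac{153235}{3}$ ($N = \frac{-24613 - 128622}{3} = \frac{1}{3} \left(-153235\right) = - \frac{153235}{3} \approx -51078.0$)
$m{\left(V \right)} = - 20 \left(4 + V\right)^{2}$ ($m{\left(V \right)} = \left(4 + V\right)^{2} \cdot 4 \left(-5\right) = 4 \left(4 + V\right)^{2} \left(-5\right) = - 20 \left(4 + V\right)^{2}$)
$m{\left(-67 \right)} - N = - 20 \left(4 - 67\right)^{2} - - \frac{153235}{3} = - 20 \left(-63\right)^{2} + \frac{153235}{3} = \left(-20\right) 3969 + \frac{153235}{3} = -79380 + \frac{153235}{3} = - \frac{84905}{3}$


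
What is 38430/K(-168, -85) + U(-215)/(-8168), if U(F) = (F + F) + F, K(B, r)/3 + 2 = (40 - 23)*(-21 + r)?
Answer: -25867125/3683768 ≈ -7.0219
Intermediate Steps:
K(B, r) = -1077 + 51*r (K(B, r) = -6 + 3*((40 - 23)*(-21 + r)) = -6 + 3*(17*(-21 + r)) = -6 + 3*(-357 + 17*r) = -6 + (-1071 + 51*r) = -1077 + 51*r)
U(F) = 3*F (U(F) = 2*F + F = 3*F)
38430/K(-168, -85) + U(-215)/(-8168) = 38430/(-1077 + 51*(-85)) + (3*(-215))/(-8168) = 38430/(-1077 - 4335) - 645*(-1/8168) = 38430/(-5412) + 645/8168 = 38430*(-1/5412) + 645/8168 = -6405/902 + 645/8168 = -25867125/3683768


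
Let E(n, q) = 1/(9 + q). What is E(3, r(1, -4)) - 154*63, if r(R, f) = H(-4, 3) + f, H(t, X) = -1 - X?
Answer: -9701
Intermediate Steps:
r(R, f) = -4 + f (r(R, f) = (-1 - 1*3) + f = (-1 - 3) + f = -4 + f)
E(3, r(1, -4)) - 154*63 = 1/(9 + (-4 - 4)) - 154*63 = 1/(9 - 8) - 9702 = 1/1 - 9702 = 1 - 9702 = -9701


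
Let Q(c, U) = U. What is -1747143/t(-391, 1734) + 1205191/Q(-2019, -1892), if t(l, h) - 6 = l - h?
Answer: 751794827/4009148 ≈ 187.52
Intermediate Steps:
t(l, h) = 6 + l - h (t(l, h) = 6 + (l - h) = 6 + l - h)
-1747143/t(-391, 1734) + 1205191/Q(-2019, -1892) = -1747143/(6 - 391 - 1*1734) + 1205191/(-1892) = -1747143/(6 - 391 - 1734) + 1205191*(-1/1892) = -1747143/(-2119) - 1205191/1892 = -1747143*(-1/2119) - 1205191/1892 = 1747143/2119 - 1205191/1892 = 751794827/4009148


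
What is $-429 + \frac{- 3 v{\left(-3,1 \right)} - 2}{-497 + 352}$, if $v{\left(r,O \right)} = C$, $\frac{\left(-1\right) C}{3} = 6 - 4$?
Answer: $- \frac{62221}{145} \approx -429.11$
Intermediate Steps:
$C = -6$ ($C = - 3 \left(6 - 4\right) = \left(-3\right) 2 = -6$)
$v{\left(r,O \right)} = -6$
$-429 + \frac{- 3 v{\left(-3,1 \right)} - 2}{-497 + 352} = -429 + \frac{\left(-3\right) \left(-6\right) - 2}{-497 + 352} = -429 + \frac{18 - 2}{-145} = -429 + 16 \left(- \frac{1}{145}\right) = -429 - \frac{16}{145} = - \frac{62221}{145}$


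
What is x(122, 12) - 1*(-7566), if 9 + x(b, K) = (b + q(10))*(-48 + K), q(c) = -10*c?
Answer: 6765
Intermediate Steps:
x(b, K) = -9 + (-100 + b)*(-48 + K) (x(b, K) = -9 + (b - 10*10)*(-48 + K) = -9 + (b - 100)*(-48 + K) = -9 + (-100 + b)*(-48 + K))
x(122, 12) - 1*(-7566) = (4791 - 100*12 - 48*122 + 12*122) - 1*(-7566) = (4791 - 1200 - 5856 + 1464) + 7566 = -801 + 7566 = 6765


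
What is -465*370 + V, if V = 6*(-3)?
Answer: -172068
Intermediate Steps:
V = -18
-465*370 + V = -465*370 - 18 = -172050 - 18 = -172068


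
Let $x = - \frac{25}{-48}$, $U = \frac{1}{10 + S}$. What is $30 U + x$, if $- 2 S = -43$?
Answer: $\frac{165}{112} \approx 1.4732$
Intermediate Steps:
$S = \frac{43}{2}$ ($S = \left(- \frac{1}{2}\right) \left(-43\right) = \frac{43}{2} \approx 21.5$)
$U = \frac{2}{63}$ ($U = \frac{1}{10 + \frac{43}{2}} = \frac{1}{\frac{63}{2}} = \frac{2}{63} \approx 0.031746$)
$x = \frac{25}{48}$ ($x = \left(-25\right) \left(- \frac{1}{48}\right) = \frac{25}{48} \approx 0.52083$)
$30 U + x = 30 \cdot \frac{2}{63} + \frac{25}{48} = \frac{20}{21} + \frac{25}{48} = \frac{165}{112}$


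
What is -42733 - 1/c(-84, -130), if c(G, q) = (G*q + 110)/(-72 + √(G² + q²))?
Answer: -235672459/5515 - √5989/5515 ≈ -42733.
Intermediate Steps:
c(G, q) = (110 + G*q)/(-72 + √(G² + q²))
-42733 - 1/c(-84, -130) = -42733 - 1/((110 - 84*(-130))/(-72 + √((-84)² + (-130)²))) = -42733 - 1/((110 + 10920)/(-72 + √(7056 + 16900))) = -42733 - 1/(11030/(-72 + √23956)) = -42733 - 1/(11030/(-72 + 2*√5989)) = -42733 - (-36/5515 + √5989/5515) = -42733 + (36/5515 - √5989/5515) = -235672459/5515 - √5989/5515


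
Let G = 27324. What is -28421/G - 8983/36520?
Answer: -29167873/22678920 ≈ -1.2861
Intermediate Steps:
-28421/G - 8983/36520 = -28421/27324 - 8983/36520 = -29167873/22678920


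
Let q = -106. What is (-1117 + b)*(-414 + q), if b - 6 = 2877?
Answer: -918320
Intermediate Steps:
b = 2883 (b = 6 + 2877 = 2883)
(-1117 + b)*(-414 + q) = (-1117 + 2883)*(-414 - 106) = 1766*(-520) = -918320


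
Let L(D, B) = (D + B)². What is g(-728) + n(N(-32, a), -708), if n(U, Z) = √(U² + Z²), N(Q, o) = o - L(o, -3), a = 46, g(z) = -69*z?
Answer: 50232 + 3*√416897 ≈ 52169.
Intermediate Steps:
L(D, B) = (B + D)²
N(Q, o) = o - (-3 + o)²
g(-728) + n(N(-32, a), -708) = -69*(-728) + √((46 - (-3 + 46)²)² + (-708)²) = 50232 + √((46 - 1*43²)² + 501264) = 50232 + √((46 - 1*1849)² + 501264) = 50232 + √((46 - 1849)² + 501264) = 50232 + √((-1803)² + 501264) = 50232 + √(3250809 + 501264) = 50232 + √3752073 = 50232 + 3*√416897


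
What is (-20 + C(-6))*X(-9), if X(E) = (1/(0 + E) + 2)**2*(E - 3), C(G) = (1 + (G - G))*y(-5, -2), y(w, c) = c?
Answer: 25432/27 ≈ 941.93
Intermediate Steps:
C(G) = -2 (C(G) = (1 + (G - G))*(-2) = (1 + 0)*(-2) = 1*(-2) = -2)
X(E) = (2 + 1/E)**2*(-3 + E) (X(E) = (1/E + 2)**2*(-3 + E) = (2 + 1/E)**2*(-3 + E))
(-20 + C(-6))*X(-9) = (-20 - 2)*((1 + 2*(-9))**2*(-3 - 9)/(-9)**2) = -22*(1 - 18)**2*(-12)/81 = -22*(-17)**2*(-12)/81 = -22*289*(-12)/81 = -22*(-1156/27) = 25432/27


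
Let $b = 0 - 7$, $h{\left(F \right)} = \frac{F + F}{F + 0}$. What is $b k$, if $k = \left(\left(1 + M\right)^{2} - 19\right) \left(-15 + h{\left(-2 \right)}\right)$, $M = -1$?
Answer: $-1729$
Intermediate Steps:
$h{\left(F \right)} = 2$ ($h{\left(F \right)} = \frac{2 F}{F} = 2$)
$b = -7$ ($b = 0 - 7 = -7$)
$k = 247$ ($k = \left(\left(1 - 1\right)^{2} - 19\right) \left(-15 + 2\right) = \left(0^{2} - 19\right) \left(-13\right) = \left(0 - 19\right) \left(-13\right) = \left(-19\right) \left(-13\right) = 247$)
$b k = \left(-7\right) 247 = -1729$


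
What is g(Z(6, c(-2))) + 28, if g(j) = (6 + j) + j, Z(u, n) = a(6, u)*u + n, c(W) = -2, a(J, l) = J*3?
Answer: 246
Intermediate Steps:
a(J, l) = 3*J
Z(u, n) = n + 18*u (Z(u, n) = (3*6)*u + n = 18*u + n = n + 18*u)
g(j) = 6 + 2*j
g(Z(6, c(-2))) + 28 = (6 + 2*(-2 + 18*6)) + 28 = (6 + 2*(-2 + 108)) + 28 = (6 + 2*106) + 28 = (6 + 212) + 28 = 218 + 28 = 246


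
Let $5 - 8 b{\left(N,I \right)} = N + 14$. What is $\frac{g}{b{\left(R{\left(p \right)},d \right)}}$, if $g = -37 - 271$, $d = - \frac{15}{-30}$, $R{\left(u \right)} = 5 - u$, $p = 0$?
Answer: $176$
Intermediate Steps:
$d = \frac{1}{2}$ ($d = \left(-15\right) \left(- \frac{1}{30}\right) = \frac{1}{2} \approx 0.5$)
$g = -308$ ($g = -37 - 271 = -308$)
$b{\left(N,I \right)} = - \frac{9}{8} - \frac{N}{8}$ ($b{\left(N,I \right)} = \frac{5}{8} - \frac{N + 14}{8} = \frac{5}{8} - \frac{14 + N}{8} = \frac{5}{8} - \left(\frac{7}{4} + \frac{N}{8}\right) = - \frac{9}{8} - \frac{N}{8}$)
$\frac{g}{b{\left(R{\left(p \right)},d \right)}} = - \frac{308}{- \frac{9}{8} - \frac{5 - 0}{8}} = - \frac{308}{- \frac{9}{8} - \frac{5 + 0}{8}} = - \frac{308}{- \frac{9}{8} - \frac{5}{8}} = - \frac{308}{- \frac{7}{4}} = \left(-308\right) \left(- \frac{4}{7}\right) = 176$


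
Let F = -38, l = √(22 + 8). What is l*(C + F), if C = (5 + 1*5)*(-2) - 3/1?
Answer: -61*√30 ≈ -334.11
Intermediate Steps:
l = √30 ≈ 5.4772
C = -23 (C = (5 + 5)*(-2) - 3*1 = 10*(-2) - 3 = -20 - 3 = -23)
l*(C + F) = √30*(-23 - 38) = √30*(-61) = -61*√30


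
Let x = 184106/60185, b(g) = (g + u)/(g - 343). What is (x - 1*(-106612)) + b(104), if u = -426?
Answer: 1533593310484/14384215 ≈ 1.0662e+5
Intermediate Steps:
b(g) = (-426 + g)/(-343 + g) (b(g) = (g - 426)/(g - 343) = (-426 + g)/(-343 + g))
x = 184106/60185 (x = 184106*(1/60185) = 184106/60185 ≈ 3.0590)
(x - 1*(-106612)) + b(104) = (184106/60185 - 1*(-106612)) + (-426 + 104)/(-343 + 104) = (184106/60185 + 106612) - 322/(-239) = 6416627326/60185 - 1/239*(-322) = 6416627326/60185 + 322/239 = 1533593310484/14384215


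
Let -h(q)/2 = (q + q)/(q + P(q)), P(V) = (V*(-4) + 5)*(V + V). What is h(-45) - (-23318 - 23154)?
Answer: 17241108/371 ≈ 46472.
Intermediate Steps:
P(V) = 2*V*(5 - 4*V) (P(V) = (-4*V + 5)*(2*V) = (5 - 4*V)*(2*V) = 2*V*(5 - 4*V))
h(q) = -4*q/(q + 2*q*(5 - 4*q)) (h(q) = -2*(q + q)/(q + 2*q*(5 - 4*q)) = -2*2*q/(q + 2*q*(5 - 4*q)) = -4*q/(q + 2*q*(5 - 4*q)))
h(-45) - (-23318 - 23154) = 4/(-11 + 8*(-45)) - (-23318 - 23154) = 4/(-11 - 360) - 1*(-46472) = 4/(-371) + 46472 = 4*(-1/371) + 46472 = -4/371 + 46472 = 17241108/371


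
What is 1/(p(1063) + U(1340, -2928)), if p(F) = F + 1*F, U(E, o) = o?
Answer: -1/802 ≈ -0.0012469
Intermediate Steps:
p(F) = 2*F (p(F) = F + F = 2*F)
1/(p(1063) + U(1340, -2928)) = 1/(2*1063 - 2928) = 1/(2126 - 2928) = 1/(-802) = -1/802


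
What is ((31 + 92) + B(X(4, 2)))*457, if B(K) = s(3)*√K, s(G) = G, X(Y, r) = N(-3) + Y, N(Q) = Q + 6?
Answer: 56211 + 1371*√7 ≈ 59838.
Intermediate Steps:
N(Q) = 6 + Q
X(Y, r) = 3 + Y (X(Y, r) = (6 - 3) + Y = 3 + Y)
B(K) = 3*√K
((31 + 92) + B(X(4, 2)))*457 = ((31 + 92) + 3*√(3 + 4))*457 = (123 + 3*√7)*457 = 56211 + 1371*√7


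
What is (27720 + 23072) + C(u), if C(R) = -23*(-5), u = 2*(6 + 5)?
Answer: 50907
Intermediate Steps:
u = 22 (u = 2*11 = 22)
C(R) = 115
(27720 + 23072) + C(u) = (27720 + 23072) + 115 = 50792 + 115 = 50907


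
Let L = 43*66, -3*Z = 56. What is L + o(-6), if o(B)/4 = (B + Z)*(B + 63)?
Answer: -2786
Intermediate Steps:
Z = -56/3 (Z = -⅓*56 = -56/3 ≈ -18.667)
L = 2838
o(B) = 4*(63 + B)*(-56/3 + B) (o(B) = 4*((B - 56/3)*(B + 63)) = 4*((-56/3 + B)*(63 + B)) = 4*((63 + B)*(-56/3 + B)) = 4*(63 + B)*(-56/3 + B))
L + o(-6) = 2838 + (-4704 + 4*(-6)² + (532/3)*(-6)) = 2838 + (-4704 + 4*36 - 1064) = 2838 + (-4704 + 144 - 1064) = 2838 - 5624 = -2786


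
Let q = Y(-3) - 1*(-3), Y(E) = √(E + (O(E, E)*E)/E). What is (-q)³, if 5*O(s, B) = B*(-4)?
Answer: -(15 + I*√15)³/125 ≈ -21.6 - 20.449*I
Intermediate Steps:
O(s, B) = -4*B/5 (O(s, B) = (B*(-4))/5 = (-4*B)/5 = -4*B/5)
Y(E) = √5*√E/5 (Y(E) = √(E + ((-4*E/5)*E)/E) = √(E + (-4*E²/5)/E) = √(E - 4*E/5) = √(E/5) = √5*√E/5)
q = 3 + I*√15/5 (q = √5*√(-3)/5 - 1*(-3) = √5*(I*√3)/5 + 3 = I*√15/5 + 3 = 3 + I*√15/5 ≈ 3.0 + 0.7746*I)
(-q)³ = (-(3 + I*√15/5))³ = (-3 - I*√15/5)³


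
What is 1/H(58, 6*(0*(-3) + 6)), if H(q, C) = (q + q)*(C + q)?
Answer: 1/10904 ≈ 9.1709e-5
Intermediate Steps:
H(q, C) = 2*q*(C + q) (H(q, C) = (2*q)*(C + q) = 2*q*(C + q))
1/H(58, 6*(0*(-3) + 6)) = 1/(2*58*(6*(0*(-3) + 6) + 58)) = 1/(2*58*(6*(0 + 6) + 58)) = 1/(2*58*(6*6 + 58)) = 1/(2*58*(36 + 58)) = 1/(2*58*94) = 1/10904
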